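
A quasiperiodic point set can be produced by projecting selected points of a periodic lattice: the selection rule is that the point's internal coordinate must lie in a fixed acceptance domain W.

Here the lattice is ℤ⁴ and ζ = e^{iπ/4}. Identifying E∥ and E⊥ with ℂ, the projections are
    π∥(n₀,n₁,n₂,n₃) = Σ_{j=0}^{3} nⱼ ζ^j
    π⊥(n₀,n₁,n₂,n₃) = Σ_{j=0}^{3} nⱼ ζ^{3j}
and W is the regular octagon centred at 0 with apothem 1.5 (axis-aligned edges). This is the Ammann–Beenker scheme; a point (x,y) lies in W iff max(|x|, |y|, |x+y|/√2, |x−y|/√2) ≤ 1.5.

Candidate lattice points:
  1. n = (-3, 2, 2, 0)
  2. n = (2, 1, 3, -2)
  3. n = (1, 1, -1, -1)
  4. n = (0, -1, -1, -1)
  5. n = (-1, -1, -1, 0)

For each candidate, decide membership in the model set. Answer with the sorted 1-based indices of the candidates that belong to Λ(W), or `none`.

3, 4, 5

π⊥(n) = n₀ + n₁ζ³ + n₂ζ⁶ + n₃ζ⁹ where ζ = e^{iπ/4}.
candidate 1: n = (-3, 2, 2, 0) → π⊥ ≈ (-4.414214, -0.585786); max(|x|,|y|,|x±y|/√2) = 4.414214 > 1.5 ⇒ ∉ W
candidate 2: n = (2, 1, 3, -2) → π⊥ ≈ (-0.121320, -3.707107); max(|x|,|y|,|x±y|/√2) = 3.707107 > 1.5 ⇒ ∉ W
candidate 3: n = (1, 1, -1, -1) → π⊥ ≈ (-0.414214, +1.000000); max(|x|,|y|,|x±y|/√2) = 1.000000 ≤ 1.5 ⇒ ∈ W
candidate 4: n = (0, -1, -1, -1) → π⊥ ≈ (+0.000000, -0.414214); max(|x|,|y|,|x±y|/√2) = 0.414214 ≤ 1.5 ⇒ ∈ W
candidate 5: n = (-1, -1, -1, 0) → π⊥ ≈ (-0.292893, +0.292893); max(|x|,|y|,|x±y|/√2) = 0.414214 ≤ 1.5 ⇒ ∈ W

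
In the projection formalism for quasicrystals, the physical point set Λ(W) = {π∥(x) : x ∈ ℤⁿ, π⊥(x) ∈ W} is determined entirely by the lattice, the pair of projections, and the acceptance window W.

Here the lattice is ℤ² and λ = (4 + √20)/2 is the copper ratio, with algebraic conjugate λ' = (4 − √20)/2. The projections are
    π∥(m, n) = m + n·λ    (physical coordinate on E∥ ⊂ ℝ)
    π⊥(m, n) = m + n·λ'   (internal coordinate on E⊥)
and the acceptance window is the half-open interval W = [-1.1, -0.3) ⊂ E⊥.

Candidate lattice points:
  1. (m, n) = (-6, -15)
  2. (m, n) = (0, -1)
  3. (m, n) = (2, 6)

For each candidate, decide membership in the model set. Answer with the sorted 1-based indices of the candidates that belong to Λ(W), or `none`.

λ' = (4−√20)/2 ≈ -0.2361.
#1 (-6,-15): internal coord -6 + (-15)·λ' = -2.4590; -2.4590 ∉ [-1.1, -0.3) → out
#2 (0,-1): internal coord 0 + (-1)·λ' = +0.2361; +0.2361 ∉ [-1.1, -0.3) → out
#3 (2,6): internal coord 2 + (6)·λ' = +0.5836; +0.5836 ∉ [-1.1, -0.3) → out

none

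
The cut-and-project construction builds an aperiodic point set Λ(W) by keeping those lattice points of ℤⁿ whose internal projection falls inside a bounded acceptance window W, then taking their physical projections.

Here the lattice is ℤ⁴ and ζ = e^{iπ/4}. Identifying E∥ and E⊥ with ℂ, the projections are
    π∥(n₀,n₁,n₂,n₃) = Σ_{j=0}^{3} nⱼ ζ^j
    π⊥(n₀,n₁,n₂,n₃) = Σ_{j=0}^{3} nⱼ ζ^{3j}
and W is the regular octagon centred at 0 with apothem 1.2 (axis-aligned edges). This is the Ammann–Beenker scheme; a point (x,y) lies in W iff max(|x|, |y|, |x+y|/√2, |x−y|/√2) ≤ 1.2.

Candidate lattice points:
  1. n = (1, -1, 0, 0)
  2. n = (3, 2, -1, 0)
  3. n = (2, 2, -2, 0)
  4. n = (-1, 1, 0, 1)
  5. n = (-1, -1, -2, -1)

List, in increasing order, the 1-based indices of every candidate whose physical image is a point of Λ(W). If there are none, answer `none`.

Internal map: ζ^{3j} for j=0..3 gives (1,0), (−√2/2,√2/2), (0,−1), (√2/2,√2/2).
#1 (1, -1, 0, 0): internal (1.707107, -0.707107); octagon support 1.707107 vs apothem 1.2 → ∉ W
#2 (3, 2, -1, 0): internal (1.585786, 2.414214); octagon support 2.828427 vs apothem 1.2 → ∉ W
#3 (2, 2, -2, 0): internal (0.585786, 3.414214); octagon support 3.414214 vs apothem 1.2 → ∉ W
#4 (-1, 1, 0, 1): internal (-1.000000, 1.414214); octagon support 1.707107 vs apothem 1.2 → ∉ W
#5 (-1, -1, -2, -1): internal (-1.000000, 0.585786); octagon support 1.121320 vs apothem 1.2 → ∈ W

5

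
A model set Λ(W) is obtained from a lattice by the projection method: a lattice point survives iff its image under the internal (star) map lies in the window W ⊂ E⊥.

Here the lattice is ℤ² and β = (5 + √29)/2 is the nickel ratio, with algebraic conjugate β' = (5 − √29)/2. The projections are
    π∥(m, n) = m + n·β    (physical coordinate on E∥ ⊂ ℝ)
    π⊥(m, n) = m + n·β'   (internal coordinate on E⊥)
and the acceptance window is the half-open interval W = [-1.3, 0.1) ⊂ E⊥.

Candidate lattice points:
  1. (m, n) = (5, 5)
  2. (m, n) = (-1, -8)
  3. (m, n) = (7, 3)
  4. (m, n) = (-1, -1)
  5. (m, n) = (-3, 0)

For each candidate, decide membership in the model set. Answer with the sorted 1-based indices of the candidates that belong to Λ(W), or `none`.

4

Numerically β ≈ 5.192582 and β' = −1/β ≈ -0.192582.
[1] lift (5,5): star map gives 4.037088; window check -1.3 ≤ 4.037088 < 0.1 is false → out
[2] lift (-1,-8): star map gives 0.540659; window check -1.3 ≤ 0.540659 < 0.1 is false → out
[3] lift (7,3): star map gives 6.422253; window check -1.3 ≤ 6.422253 < 0.1 is false → out
[4] lift (-1,-1): star map gives -0.807418; window check -1.3 ≤ -0.807418 < 0.1 is true → IN Λ
[5] lift (-3,0): star map gives -3.000000; window check -1.3 ≤ -3.000000 < 0.1 is false → out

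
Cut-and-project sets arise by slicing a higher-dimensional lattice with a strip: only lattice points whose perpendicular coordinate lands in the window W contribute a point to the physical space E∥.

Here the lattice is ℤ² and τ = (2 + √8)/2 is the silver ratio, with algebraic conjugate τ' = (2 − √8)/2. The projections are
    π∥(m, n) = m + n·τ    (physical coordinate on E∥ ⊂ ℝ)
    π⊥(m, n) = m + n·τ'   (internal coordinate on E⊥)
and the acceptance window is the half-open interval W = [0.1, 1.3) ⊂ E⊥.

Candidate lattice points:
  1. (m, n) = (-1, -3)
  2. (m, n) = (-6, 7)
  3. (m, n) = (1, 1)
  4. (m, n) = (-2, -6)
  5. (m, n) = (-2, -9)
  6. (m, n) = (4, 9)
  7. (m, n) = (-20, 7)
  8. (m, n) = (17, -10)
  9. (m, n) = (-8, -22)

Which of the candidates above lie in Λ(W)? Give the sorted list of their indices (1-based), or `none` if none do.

Compute τ' = (2−√8)/2 = -0.41421, so π⊥(m,n) = m -0.41421·n.
candidate 1: (m,n)=(-1,-3) → π∥ = -1-3·τ ≈ -8.24264, π⊥ = -1-3·τ' ≈ 0.24264 ∈ [0.1, 1.3) ⇒ IN Λ
candidate 2: (m,n)=(-6,7) → π∥ = -6+7·τ ≈ 10.89949, π⊥ = -6+7·τ' ≈ -8.89949 ∉ [0.1, 1.3) ⇒ out
candidate 3: (m,n)=(1,1) → π∥ = 1+1·τ ≈ 3.41421, π⊥ = 1+1·τ' ≈ 0.58579 ∈ [0.1, 1.3) ⇒ IN Λ
candidate 4: (m,n)=(-2,-6) → π∥ = -2-6·τ ≈ -16.48528, π⊥ = -2-6·τ' ≈ 0.48528 ∈ [0.1, 1.3) ⇒ IN Λ
candidate 5: (m,n)=(-2,-9) → π∥ = -2-9·τ ≈ -23.72792, π⊥ = -2-9·τ' ≈ 1.72792 ∉ [0.1, 1.3) ⇒ out
candidate 6: (m,n)=(4,9) → π∥ = 4+9·τ ≈ 25.72792, π⊥ = 4+9·τ' ≈ 0.27208 ∈ [0.1, 1.3) ⇒ IN Λ
candidate 7: (m,n)=(-20,7) → π∥ = -20+7·τ ≈ -3.10051, π⊥ = -20+7·τ' ≈ -22.89949 ∉ [0.1, 1.3) ⇒ out
candidate 8: (m,n)=(17,-10) → π∥ = 17-10·τ ≈ -7.14214, π⊥ = 17-10·τ' ≈ 21.14214 ∉ [0.1, 1.3) ⇒ out
candidate 9: (m,n)=(-8,-22) → π∥ = -8-22·τ ≈ -61.11270, π⊥ = -8-22·τ' ≈ 1.11270 ∈ [0.1, 1.3) ⇒ IN Λ

1, 3, 4, 6, 9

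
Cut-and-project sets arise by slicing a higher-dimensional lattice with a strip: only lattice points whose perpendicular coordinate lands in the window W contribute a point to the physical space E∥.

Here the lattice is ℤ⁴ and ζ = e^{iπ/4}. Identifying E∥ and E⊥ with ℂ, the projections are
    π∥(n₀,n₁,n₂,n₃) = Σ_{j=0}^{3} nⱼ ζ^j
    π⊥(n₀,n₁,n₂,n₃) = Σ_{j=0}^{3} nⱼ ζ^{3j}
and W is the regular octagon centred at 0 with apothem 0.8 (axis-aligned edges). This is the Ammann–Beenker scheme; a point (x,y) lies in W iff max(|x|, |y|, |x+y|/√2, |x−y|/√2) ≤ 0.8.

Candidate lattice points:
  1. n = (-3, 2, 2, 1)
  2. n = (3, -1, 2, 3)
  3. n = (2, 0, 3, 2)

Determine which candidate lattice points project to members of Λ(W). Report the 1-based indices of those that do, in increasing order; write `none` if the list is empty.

none

With ζ = e^{iπ/4} the internal vectors are ζ^0,ζ^3,ζ^6,ζ^9.
candidate 1: n = (-3, 2, 2, 1) → π⊥ ≈ (-3.7071, +0.1213); max(|x|,|y|,|x±y|/√2) = 3.7071 > 0.8 ⇒ ∉ W
candidate 2: n = (3, -1, 2, 3) → π⊥ ≈ (+5.8284, -0.5858); max(|x|,|y|,|x±y|/√2) = 5.8284 > 0.8 ⇒ ∉ W
candidate 3: n = (2, 0, 3, 2) → π⊥ ≈ (+3.4142, -1.5858); max(|x|,|y|,|x±y|/√2) = 3.5355 > 0.8 ⇒ ∉ W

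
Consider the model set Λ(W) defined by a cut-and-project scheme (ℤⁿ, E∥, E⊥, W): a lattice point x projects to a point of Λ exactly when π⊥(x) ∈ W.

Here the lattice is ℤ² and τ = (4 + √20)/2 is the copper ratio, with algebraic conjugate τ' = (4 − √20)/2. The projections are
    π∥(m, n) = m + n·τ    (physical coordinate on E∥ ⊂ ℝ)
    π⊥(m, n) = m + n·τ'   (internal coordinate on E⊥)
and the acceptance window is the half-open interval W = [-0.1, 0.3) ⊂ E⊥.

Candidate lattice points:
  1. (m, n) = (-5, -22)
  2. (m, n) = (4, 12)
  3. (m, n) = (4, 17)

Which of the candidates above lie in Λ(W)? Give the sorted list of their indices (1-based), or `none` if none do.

1, 3

Numerically τ ≈ 4.2361 and τ' = −1/τ ≈ -0.2361.
[1] lift (-5,-22): star map gives 0.1935; window check -0.1 ≤ 0.1935 < 0.3 is true → IN Λ
[2] lift (4,12): star map gives 1.1672; window check -0.1 ≤ 1.1672 < 0.3 is false → out
[3] lift (4,17): star map gives -0.0132; window check -0.1 ≤ -0.0132 < 0.3 is true → IN Λ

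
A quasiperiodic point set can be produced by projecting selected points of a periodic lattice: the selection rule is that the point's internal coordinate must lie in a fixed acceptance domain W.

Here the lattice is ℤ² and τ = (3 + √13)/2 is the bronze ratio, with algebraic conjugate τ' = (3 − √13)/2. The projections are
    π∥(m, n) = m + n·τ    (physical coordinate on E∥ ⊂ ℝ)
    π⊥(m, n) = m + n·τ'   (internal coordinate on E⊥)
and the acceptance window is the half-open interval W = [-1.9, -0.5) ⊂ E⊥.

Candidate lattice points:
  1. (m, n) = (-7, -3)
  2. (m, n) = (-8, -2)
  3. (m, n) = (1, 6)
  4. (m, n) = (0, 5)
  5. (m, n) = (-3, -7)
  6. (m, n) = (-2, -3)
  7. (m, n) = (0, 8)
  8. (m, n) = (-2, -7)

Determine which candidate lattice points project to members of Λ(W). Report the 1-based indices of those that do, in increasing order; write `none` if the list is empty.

Numerically τ ≈ 3.302776 and τ' = −1/τ ≈ -0.302776.
[1] lift (-7,-3): star map gives -6.091673; window check -1.9 ≤ -6.091673 < -0.5 is false → out
[2] lift (-8,-2): star map gives -7.394449; window check -1.9 ≤ -7.394449 < -0.5 is false → out
[3] lift (1,6): star map gives -0.816654; window check -1.9 ≤ -0.816654 < -0.5 is true → IN Λ
[4] lift (0,5): star map gives -1.513878; window check -1.9 ≤ -1.513878 < -0.5 is true → IN Λ
[5] lift (-3,-7): star map gives -0.880571; window check -1.9 ≤ -0.880571 < -0.5 is true → IN Λ
[6] lift (-2,-3): star map gives -1.091673; window check -1.9 ≤ -1.091673 < -0.5 is true → IN Λ
[7] lift (0,8): star map gives -2.422205; window check -1.9 ≤ -2.422205 < -0.5 is false → out
[8] lift (-2,-7): star map gives 0.119429; window check -1.9 ≤ 0.119429 < -0.5 is false → out

3, 4, 5, 6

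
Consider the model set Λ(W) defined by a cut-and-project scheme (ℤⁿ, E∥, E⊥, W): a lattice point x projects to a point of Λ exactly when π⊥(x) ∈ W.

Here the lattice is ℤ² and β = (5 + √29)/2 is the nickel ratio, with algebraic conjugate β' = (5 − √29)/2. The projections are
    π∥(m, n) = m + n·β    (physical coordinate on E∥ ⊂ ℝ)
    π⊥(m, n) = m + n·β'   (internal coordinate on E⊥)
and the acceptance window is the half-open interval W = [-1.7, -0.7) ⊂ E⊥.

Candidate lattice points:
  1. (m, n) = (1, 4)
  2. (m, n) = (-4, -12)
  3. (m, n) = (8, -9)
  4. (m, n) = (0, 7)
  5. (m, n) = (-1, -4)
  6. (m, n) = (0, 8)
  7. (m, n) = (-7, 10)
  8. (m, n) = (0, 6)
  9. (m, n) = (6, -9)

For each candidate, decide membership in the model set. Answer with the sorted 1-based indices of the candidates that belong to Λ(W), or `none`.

Compute β' = (5−√29)/2 = -0.19258, so π⊥(m,n) = m -0.19258·n.
candidate 1: (m,n)=(1,4) → π∥ = 1+4·β ≈ 21.77033, π⊥ = 1+4·β' ≈ 0.22967 ∉ [-1.7, -0.7) ⇒ out
candidate 2: (m,n)=(-4,-12) → π∥ = -4-12·β ≈ -66.31099, π⊥ = -4-12·β' ≈ -1.68901 ∈ [-1.7, -0.7) ⇒ IN Λ
candidate 3: (m,n)=(8,-9) → π∥ = 8-9·β ≈ -38.73324, π⊥ = 8-9·β' ≈ 9.73324 ∉ [-1.7, -0.7) ⇒ out
candidate 4: (m,n)=(0,7) → π∥ = 0+7·β ≈ 36.34808, π⊥ = 0+7·β' ≈ -1.34808 ∈ [-1.7, -0.7) ⇒ IN Λ
candidate 5: (m,n)=(-1,-4) → π∥ = -1-4·β ≈ -21.77033, π⊥ = -1-4·β' ≈ -0.22967 ∉ [-1.7, -0.7) ⇒ out
candidate 6: (m,n)=(0,8) → π∥ = 0+8·β ≈ 41.54066, π⊥ = 0+8·β' ≈ -1.54066 ∈ [-1.7, -0.7) ⇒ IN Λ
candidate 7: (m,n)=(-7,10) → π∥ = -7+10·β ≈ 44.92582, π⊥ = -7+10·β' ≈ -8.92582 ∉ [-1.7, -0.7) ⇒ out
candidate 8: (m,n)=(0,6) → π∥ = 0+6·β ≈ 31.15549, π⊥ = 0+6·β' ≈ -1.15549 ∈ [-1.7, -0.7) ⇒ IN Λ
candidate 9: (m,n)=(6,-9) → π∥ = 6-9·β ≈ -40.73324, π⊥ = 6-9·β' ≈ 7.73324 ∉ [-1.7, -0.7) ⇒ out

2, 4, 6, 8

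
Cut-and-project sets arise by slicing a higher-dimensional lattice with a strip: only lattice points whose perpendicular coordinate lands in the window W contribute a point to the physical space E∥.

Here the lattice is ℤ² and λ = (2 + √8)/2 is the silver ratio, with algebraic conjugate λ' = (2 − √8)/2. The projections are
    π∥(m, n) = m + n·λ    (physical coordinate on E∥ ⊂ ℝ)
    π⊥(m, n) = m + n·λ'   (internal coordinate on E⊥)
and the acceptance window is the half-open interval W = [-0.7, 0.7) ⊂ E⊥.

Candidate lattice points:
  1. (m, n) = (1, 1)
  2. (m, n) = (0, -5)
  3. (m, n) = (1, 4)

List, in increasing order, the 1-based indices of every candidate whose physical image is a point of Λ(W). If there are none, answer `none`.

λ' = (2−√8)/2 ≈ -0.41421.
candidate 1: (m,n)=(1,1) → π∥ = 1+1·λ ≈ 3.41421, π⊥ = 1+1·λ' ≈ 0.58579 ∈ [-0.7, 0.7) ⇒ IN Λ
candidate 2: (m,n)=(0,-5) → π∥ = 0-5·λ ≈ -12.07107, π⊥ = 0-5·λ' ≈ 2.07107 ∉ [-0.7, 0.7) ⇒ out
candidate 3: (m,n)=(1,4) → π∥ = 1+4·λ ≈ 10.65685, π⊥ = 1+4·λ' ≈ -0.65685 ∈ [-0.7, 0.7) ⇒ IN Λ

1, 3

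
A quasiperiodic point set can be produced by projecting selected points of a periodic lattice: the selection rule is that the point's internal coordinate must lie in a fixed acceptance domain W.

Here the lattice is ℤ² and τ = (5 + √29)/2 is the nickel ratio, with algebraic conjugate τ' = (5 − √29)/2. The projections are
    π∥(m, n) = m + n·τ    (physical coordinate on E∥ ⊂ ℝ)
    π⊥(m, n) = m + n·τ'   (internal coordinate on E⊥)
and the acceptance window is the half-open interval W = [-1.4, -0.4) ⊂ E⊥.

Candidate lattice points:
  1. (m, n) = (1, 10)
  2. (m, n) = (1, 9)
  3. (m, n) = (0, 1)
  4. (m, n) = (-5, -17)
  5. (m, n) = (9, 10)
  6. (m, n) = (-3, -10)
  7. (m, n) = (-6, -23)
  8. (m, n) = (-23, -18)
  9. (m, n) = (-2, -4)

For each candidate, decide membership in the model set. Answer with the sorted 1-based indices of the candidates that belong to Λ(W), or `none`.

1, 2, 6, 9

Numerically τ ≈ 5.192582 and τ' = −1/τ ≈ -0.192582.
candidate 1: (m,n)=(1,10) → π∥ = 1+10·τ ≈ 52.925824, π⊥ = 1+10·τ' ≈ -0.925824 ∈ [-1.4, -0.4) ⇒ IN Λ
candidate 2: (m,n)=(1,9) → π∥ = 1+9·τ ≈ 47.733242, π⊥ = 1+9·τ' ≈ -0.733242 ∈ [-1.4, -0.4) ⇒ IN Λ
candidate 3: (m,n)=(0,1) → π∥ = 0+1·τ ≈ 5.192582, π⊥ = 0+1·τ' ≈ -0.192582 ∉ [-1.4, -0.4) ⇒ out
candidate 4: (m,n)=(-5,-17) → π∥ = -5-17·τ ≈ -93.273901, π⊥ = -5-17·τ' ≈ -1.726099 ∉ [-1.4, -0.4) ⇒ out
candidate 5: (m,n)=(9,10) → π∥ = 9+10·τ ≈ 60.925824, π⊥ = 9+10·τ' ≈ 7.074176 ∉ [-1.4, -0.4) ⇒ out
candidate 6: (m,n)=(-3,-10) → π∥ = -3-10·τ ≈ -54.925824, π⊥ = -3-10·τ' ≈ -1.074176 ∈ [-1.4, -0.4) ⇒ IN Λ
candidate 7: (m,n)=(-6,-23) → π∥ = -6-23·τ ≈ -125.429395, π⊥ = -6-23·τ' ≈ -1.570605 ∉ [-1.4, -0.4) ⇒ out
candidate 8: (m,n)=(-23,-18) → π∥ = -23-18·τ ≈ -116.466483, π⊥ = -23-18·τ' ≈ -19.533517 ∉ [-1.4, -0.4) ⇒ out
candidate 9: (m,n)=(-2,-4) → π∥ = -2-4·τ ≈ -22.770330, π⊥ = -2-4·τ' ≈ -1.229670 ∈ [-1.4, -0.4) ⇒ IN Λ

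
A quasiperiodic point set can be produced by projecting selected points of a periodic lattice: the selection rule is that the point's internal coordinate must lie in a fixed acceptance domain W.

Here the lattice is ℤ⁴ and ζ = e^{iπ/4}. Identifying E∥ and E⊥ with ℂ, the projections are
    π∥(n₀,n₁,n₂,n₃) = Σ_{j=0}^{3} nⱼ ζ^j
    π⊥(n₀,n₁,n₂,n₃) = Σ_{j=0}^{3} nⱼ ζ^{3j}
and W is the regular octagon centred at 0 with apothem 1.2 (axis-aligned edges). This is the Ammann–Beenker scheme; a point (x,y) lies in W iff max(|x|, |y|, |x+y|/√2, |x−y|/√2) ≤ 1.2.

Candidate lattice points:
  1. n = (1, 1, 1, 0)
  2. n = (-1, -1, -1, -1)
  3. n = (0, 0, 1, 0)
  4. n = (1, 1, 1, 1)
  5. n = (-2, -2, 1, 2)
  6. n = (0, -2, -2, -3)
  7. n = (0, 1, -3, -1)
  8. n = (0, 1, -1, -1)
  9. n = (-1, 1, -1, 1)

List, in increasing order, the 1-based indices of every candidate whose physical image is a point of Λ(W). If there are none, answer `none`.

1, 2, 3, 4

π⊥(n) = n₀ + n₁ζ³ + n₂ζ⁶ + n₃ζ⁹ where ζ = e^{iπ/4}.
candidate 1: n = (1, 1, 1, 0) → π⊥ ≈ (+0.2929, -0.2929); max(|x|,|y|,|x±y|/√2) = 0.4142 ≤ 1.2 ⇒ ∈ W
candidate 2: n = (-1, -1, -1, -1) → π⊥ ≈ (-1.0000, -0.4142); max(|x|,|y|,|x±y|/√2) = 1.0000 ≤ 1.2 ⇒ ∈ W
candidate 3: n = (0, 0, 1, 0) → π⊥ ≈ (+0.0000, -1.0000); max(|x|,|y|,|x±y|/√2) = 1.0000 ≤ 1.2 ⇒ ∈ W
candidate 4: n = (1, 1, 1, 1) → π⊥ ≈ (+1.0000, +0.4142); max(|x|,|y|,|x±y|/√2) = 1.0000 ≤ 1.2 ⇒ ∈ W
candidate 5: n = (-2, -2, 1, 2) → π⊥ ≈ (+0.8284, -1.0000); max(|x|,|y|,|x±y|/√2) = 1.2929 > 1.2 ⇒ ∉ W
candidate 6: n = (0, -2, -2, -3) → π⊥ ≈ (-0.7071, -1.5355); max(|x|,|y|,|x±y|/√2) = 1.5858 > 1.2 ⇒ ∉ W
candidate 7: n = (0, 1, -3, -1) → π⊥ ≈ (-1.4142, +3.0000); max(|x|,|y|,|x±y|/√2) = 3.1213 > 1.2 ⇒ ∉ W
candidate 8: n = (0, 1, -1, -1) → π⊥ ≈ (-1.4142, +1.0000); max(|x|,|y|,|x±y|/√2) = 1.7071 > 1.2 ⇒ ∉ W
candidate 9: n = (-1, 1, -1, 1) → π⊥ ≈ (-1.0000, +2.4142); max(|x|,|y|,|x±y|/√2) = 2.4142 > 1.2 ⇒ ∉ W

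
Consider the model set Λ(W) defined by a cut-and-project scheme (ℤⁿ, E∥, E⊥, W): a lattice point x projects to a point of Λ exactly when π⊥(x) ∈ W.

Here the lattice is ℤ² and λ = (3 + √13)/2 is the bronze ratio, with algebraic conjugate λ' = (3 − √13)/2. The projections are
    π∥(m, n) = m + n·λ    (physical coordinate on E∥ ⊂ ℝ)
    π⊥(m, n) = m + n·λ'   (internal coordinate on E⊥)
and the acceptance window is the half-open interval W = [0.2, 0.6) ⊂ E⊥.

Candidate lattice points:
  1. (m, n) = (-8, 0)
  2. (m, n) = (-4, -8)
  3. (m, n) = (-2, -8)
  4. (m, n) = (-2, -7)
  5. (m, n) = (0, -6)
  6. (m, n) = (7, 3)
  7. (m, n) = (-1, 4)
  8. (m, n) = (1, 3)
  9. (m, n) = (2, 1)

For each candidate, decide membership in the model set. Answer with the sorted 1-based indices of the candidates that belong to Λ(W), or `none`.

3

Compute λ' = (3−√13)/2 = -0.3028, so π⊥(m,n) = m -0.3028·n.
[1] lift (-8,0): star map gives -8.0000; window check 0.2 ≤ -8.0000 < 0.6 is false → out
[2] lift (-4,-8): star map gives -1.5778; window check 0.2 ≤ -1.5778 < 0.6 is false → out
[3] lift (-2,-8): star map gives 0.4222; window check 0.2 ≤ 0.4222 < 0.6 is true → IN Λ
[4] lift (-2,-7): star map gives 0.1194; window check 0.2 ≤ 0.1194 < 0.6 is false → out
[5] lift (0,-6): star map gives 1.8167; window check 0.2 ≤ 1.8167 < 0.6 is false → out
[6] lift (7,3): star map gives 6.0917; window check 0.2 ≤ 6.0917 < 0.6 is false → out
[7] lift (-1,4): star map gives -2.2111; window check 0.2 ≤ -2.2111 < 0.6 is false → out
[8] lift (1,3): star map gives 0.0917; window check 0.2 ≤ 0.0917 < 0.6 is false → out
[9] lift (2,1): star map gives 1.6972; window check 0.2 ≤ 1.6972 < 0.6 is false → out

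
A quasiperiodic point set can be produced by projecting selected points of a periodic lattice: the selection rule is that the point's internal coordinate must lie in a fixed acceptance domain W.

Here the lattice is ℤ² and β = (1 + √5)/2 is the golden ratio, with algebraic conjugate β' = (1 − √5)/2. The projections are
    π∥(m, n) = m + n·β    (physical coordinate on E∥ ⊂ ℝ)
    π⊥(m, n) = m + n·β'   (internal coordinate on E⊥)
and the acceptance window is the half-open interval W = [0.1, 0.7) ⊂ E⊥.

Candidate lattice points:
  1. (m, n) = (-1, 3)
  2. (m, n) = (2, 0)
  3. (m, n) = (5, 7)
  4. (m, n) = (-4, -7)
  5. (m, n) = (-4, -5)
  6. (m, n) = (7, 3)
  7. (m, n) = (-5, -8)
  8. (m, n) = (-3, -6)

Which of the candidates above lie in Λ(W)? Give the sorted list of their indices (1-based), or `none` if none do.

Compute β' = (1−√5)/2 = -0.618034, so π⊥(m,n) = m -0.618034·n.
#1 (-1,3): internal coord -1 + (3)·β' = -2.854102; -2.854102 ∉ [0.1, 0.7) → out
#2 (2,0): internal coord 2 + (0)·β' = +2.000000; +2.000000 ∉ [0.1, 0.7) → out
#3 (5,7): internal coord 5 + (7)·β' = +0.673762; +0.673762 ∈ [0.1, 0.7) → IN Λ
#4 (-4,-7): internal coord -4 + (-7)·β' = +0.326238; +0.326238 ∈ [0.1, 0.7) → IN Λ
#5 (-4,-5): internal coord -4 + (-5)·β' = -0.909830; -0.909830 ∉ [0.1, 0.7) → out
#6 (7,3): internal coord 7 + (3)·β' = +5.145898; +5.145898 ∉ [0.1, 0.7) → out
#7 (-5,-8): internal coord -5 + (-8)·β' = -0.055728; -0.055728 ∉ [0.1, 0.7) → out
#8 (-3,-6): internal coord -3 + (-6)·β' = +0.708204; +0.708204 ∉ [0.1, 0.7) → out

3, 4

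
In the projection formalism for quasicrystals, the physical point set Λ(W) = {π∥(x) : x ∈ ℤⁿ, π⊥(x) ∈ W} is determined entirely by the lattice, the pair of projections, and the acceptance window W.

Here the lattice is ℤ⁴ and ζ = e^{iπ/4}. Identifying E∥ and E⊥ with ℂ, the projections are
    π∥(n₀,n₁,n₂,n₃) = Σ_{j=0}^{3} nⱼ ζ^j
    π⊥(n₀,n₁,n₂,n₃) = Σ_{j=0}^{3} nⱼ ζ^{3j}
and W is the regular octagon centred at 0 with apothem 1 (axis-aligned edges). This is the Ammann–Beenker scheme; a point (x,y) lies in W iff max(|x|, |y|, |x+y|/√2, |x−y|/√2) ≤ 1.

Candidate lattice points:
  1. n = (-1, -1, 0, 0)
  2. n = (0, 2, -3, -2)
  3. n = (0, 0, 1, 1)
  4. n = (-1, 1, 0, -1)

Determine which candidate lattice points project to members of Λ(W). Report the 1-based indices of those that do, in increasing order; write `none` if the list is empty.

Internal map: ζ^{3j} for j=0..3 gives (1,0), (−√2/2,√2/2), (0,−1), (√2/2,√2/2).
candidate 1: n = (-1, -1, 0, 0) → π⊥ ≈ (-0.2929, -0.7071); max(|x|,|y|,|x±y|/√2) = 0.7071 ≤ 1 ⇒ ∈ W
candidate 2: n = (0, 2, -3, -2) → π⊥ ≈ (-2.8284, +3.0000); max(|x|,|y|,|x±y|/√2) = 4.1213 > 1 ⇒ ∉ W
candidate 3: n = (0, 0, 1, 1) → π⊥ ≈ (+0.7071, -0.2929); max(|x|,|y|,|x±y|/√2) = 0.7071 ≤ 1 ⇒ ∈ W
candidate 4: n = (-1, 1, 0, -1) → π⊥ ≈ (-2.4142, +0.0000); max(|x|,|y|,|x±y|/√2) = 2.4142 > 1 ⇒ ∉ W

1, 3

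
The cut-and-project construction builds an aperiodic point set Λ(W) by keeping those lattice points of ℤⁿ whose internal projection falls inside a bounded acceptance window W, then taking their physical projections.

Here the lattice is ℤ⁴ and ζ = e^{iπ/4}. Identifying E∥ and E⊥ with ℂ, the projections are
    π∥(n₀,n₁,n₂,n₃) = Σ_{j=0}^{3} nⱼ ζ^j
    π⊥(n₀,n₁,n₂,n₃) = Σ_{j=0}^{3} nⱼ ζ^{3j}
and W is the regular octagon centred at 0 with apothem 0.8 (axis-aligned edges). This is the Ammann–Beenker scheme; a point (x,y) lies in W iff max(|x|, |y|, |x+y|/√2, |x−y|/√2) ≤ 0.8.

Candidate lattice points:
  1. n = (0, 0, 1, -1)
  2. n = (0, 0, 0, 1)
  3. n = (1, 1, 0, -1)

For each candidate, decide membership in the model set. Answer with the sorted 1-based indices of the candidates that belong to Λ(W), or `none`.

π⊥(n) = n₀ + n₁ζ³ + n₂ζ⁶ + n₃ζ⁹ where ζ = e^{iπ/4}.
candidate 1: n = (0, 0, 1, -1) → π⊥ ≈ (-0.707107, -1.707107); max(|x|,|y|,|x±y|/√2) = 1.707107 > 0.8 ⇒ ∉ W
candidate 2: n = (0, 0, 0, 1) → π⊥ ≈ (+0.707107, +0.707107); max(|x|,|y|,|x±y|/√2) = 1.000000 > 0.8 ⇒ ∉ W
candidate 3: n = (1, 1, 0, -1) → π⊥ ≈ (-0.414214, +0.000000); max(|x|,|y|,|x±y|/√2) = 0.414214 ≤ 0.8 ⇒ ∈ W

3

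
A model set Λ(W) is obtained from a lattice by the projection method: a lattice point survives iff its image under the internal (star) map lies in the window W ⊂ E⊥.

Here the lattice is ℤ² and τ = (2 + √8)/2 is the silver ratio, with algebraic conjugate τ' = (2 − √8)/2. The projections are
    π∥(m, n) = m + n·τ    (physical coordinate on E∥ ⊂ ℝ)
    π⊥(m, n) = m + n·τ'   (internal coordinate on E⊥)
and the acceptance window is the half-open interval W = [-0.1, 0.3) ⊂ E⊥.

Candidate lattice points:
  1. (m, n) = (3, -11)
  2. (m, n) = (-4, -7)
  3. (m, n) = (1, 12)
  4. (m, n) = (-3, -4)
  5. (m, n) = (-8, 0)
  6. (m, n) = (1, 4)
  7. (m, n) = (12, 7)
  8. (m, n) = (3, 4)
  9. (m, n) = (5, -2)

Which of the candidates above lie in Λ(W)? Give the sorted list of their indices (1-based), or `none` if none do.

none

Numerically τ ≈ 2.414214 and τ' = −1/τ ≈ -0.414214.
candidate 1: (m,n)=(3,-11) → π∥ = 3-11·τ ≈ -23.556349, π⊥ = 3-11·τ' ≈ 7.556349 ∉ [-0.1, 0.3) ⇒ out
candidate 2: (m,n)=(-4,-7) → π∥ = -4-7·τ ≈ -20.899495, π⊥ = -4-7·τ' ≈ -1.100505 ∉ [-0.1, 0.3) ⇒ out
candidate 3: (m,n)=(1,12) → π∥ = 1+12·τ ≈ 29.970563, π⊥ = 1+12·τ' ≈ -3.970563 ∉ [-0.1, 0.3) ⇒ out
candidate 4: (m,n)=(-3,-4) → π∥ = -3-4·τ ≈ -12.656854, π⊥ = -3-4·τ' ≈ -1.343146 ∉ [-0.1, 0.3) ⇒ out
candidate 5: (m,n)=(-8,0) → π∥ = -8+0·τ ≈ -8.000000, π⊥ = -8+0·τ' ≈ -8.000000 ∉ [-0.1, 0.3) ⇒ out
candidate 6: (m,n)=(1,4) → π∥ = 1+4·τ ≈ 10.656854, π⊥ = 1+4·τ' ≈ -0.656854 ∉ [-0.1, 0.3) ⇒ out
candidate 7: (m,n)=(12,7) → π∥ = 12+7·τ ≈ 28.899495, π⊥ = 12+7·τ' ≈ 9.100505 ∉ [-0.1, 0.3) ⇒ out
candidate 8: (m,n)=(3,4) → π∥ = 3+4·τ ≈ 12.656854, π⊥ = 3+4·τ' ≈ 1.343146 ∉ [-0.1, 0.3) ⇒ out
candidate 9: (m,n)=(5,-2) → π∥ = 5-2·τ ≈ 0.171573, π⊥ = 5-2·τ' ≈ 5.828427 ∉ [-0.1, 0.3) ⇒ out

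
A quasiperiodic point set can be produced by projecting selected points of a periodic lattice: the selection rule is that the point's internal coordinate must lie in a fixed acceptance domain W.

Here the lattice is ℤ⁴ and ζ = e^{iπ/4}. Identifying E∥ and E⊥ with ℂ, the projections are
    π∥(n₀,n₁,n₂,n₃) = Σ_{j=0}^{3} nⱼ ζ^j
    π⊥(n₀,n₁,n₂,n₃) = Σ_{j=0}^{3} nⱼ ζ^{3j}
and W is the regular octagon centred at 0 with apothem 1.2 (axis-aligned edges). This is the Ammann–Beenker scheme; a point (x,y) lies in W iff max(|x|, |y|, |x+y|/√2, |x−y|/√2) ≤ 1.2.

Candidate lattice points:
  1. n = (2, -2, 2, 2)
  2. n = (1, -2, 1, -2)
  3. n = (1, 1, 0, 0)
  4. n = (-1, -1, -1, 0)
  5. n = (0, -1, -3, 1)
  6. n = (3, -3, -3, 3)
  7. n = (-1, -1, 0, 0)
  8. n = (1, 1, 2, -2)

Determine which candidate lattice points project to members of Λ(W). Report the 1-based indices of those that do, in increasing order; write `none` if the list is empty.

3, 4, 7

Internal map: ζ^{3j} for j=0..3 gives (1,0), (−√2/2,√2/2), (0,−1), (√2/2,√2/2).
#1 (2, -2, 2, 2): internal (4.8284, -2.0000); octagon support 4.8284 vs apothem 1.2 → ∉ W
#2 (1, -2, 1, -2): internal (1.0000, -3.8284); octagon support 3.8284 vs apothem 1.2 → ∉ W
#3 (1, 1, 0, 0): internal (0.2929, 0.7071); octagon support 0.7071 vs apothem 1.2 → ∈ W
#4 (-1, -1, -1, 0): internal (-0.2929, 0.2929); octagon support 0.4142 vs apothem 1.2 → ∈ W
#5 (0, -1, -3, 1): internal (1.4142, 3.0000); octagon support 3.1213 vs apothem 1.2 → ∉ W
#6 (3, -3, -3, 3): internal (7.2426, 3.0000); octagon support 7.2426 vs apothem 1.2 → ∉ W
#7 (-1, -1, 0, 0): internal (-0.2929, -0.7071); octagon support 0.7071 vs apothem 1.2 → ∈ W
#8 (1, 1, 2, -2): internal (-1.1213, -2.7071); octagon support 2.7071 vs apothem 1.2 → ∉ W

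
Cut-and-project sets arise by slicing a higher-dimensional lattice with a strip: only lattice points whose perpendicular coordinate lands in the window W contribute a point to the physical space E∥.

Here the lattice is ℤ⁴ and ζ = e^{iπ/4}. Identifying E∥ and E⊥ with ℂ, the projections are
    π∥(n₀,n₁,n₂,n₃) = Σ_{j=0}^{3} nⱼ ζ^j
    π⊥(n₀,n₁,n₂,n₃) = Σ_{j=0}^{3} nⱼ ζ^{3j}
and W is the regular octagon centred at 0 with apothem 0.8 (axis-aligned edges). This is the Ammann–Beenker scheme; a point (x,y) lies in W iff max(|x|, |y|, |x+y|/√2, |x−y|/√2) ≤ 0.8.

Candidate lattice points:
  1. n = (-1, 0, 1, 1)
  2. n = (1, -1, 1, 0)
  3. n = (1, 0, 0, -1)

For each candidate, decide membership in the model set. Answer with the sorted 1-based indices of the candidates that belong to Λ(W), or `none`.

1, 3

π⊥(n) = n₀ + n₁ζ³ + n₂ζ⁶ + n₃ζ⁹ where ζ = e^{iπ/4}.
candidate 1: n = (-1, 0, 1, 1) → π⊥ ≈ (-0.2929, -0.2929); max(|x|,|y|,|x±y|/√2) = 0.4142 ≤ 0.8 ⇒ ∈ W
candidate 2: n = (1, -1, 1, 0) → π⊥ ≈ (+1.7071, -1.7071); max(|x|,|y|,|x±y|/√2) = 2.4142 > 0.8 ⇒ ∉ W
candidate 3: n = (1, 0, 0, -1) → π⊥ ≈ (+0.2929, -0.7071); max(|x|,|y|,|x±y|/√2) = 0.7071 ≤ 0.8 ⇒ ∈ W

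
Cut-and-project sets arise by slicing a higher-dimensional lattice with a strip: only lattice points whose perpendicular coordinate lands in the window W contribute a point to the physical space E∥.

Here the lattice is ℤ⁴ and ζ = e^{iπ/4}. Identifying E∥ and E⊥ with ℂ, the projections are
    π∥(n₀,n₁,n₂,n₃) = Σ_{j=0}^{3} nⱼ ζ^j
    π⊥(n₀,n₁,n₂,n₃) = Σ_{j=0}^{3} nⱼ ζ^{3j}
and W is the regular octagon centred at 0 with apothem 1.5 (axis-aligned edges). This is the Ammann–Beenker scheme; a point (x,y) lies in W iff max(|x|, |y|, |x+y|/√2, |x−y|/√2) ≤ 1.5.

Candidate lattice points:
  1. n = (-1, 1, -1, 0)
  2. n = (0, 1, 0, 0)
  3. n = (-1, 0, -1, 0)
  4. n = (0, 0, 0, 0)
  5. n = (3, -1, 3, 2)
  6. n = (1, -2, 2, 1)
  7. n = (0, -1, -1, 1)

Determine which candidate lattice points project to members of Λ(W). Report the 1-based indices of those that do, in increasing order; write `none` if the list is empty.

2, 3, 4

With ζ = e^{iπ/4} the internal vectors are ζ^0,ζ^3,ζ^6,ζ^9.
#1 (-1, 1, -1, 0): internal (-1.707107, 1.707107); octagon support 2.414214 vs apothem 1.5 → ∉ W
#2 (0, 1, 0, 0): internal (-0.707107, 0.707107); octagon support 1.000000 vs apothem 1.5 → ∈ W
#3 (-1, 0, -1, 0): internal (-1.000000, 1.000000); octagon support 1.414214 vs apothem 1.5 → ∈ W
#4 (0, 0, 0, 0): internal (0.000000, 0.000000); octagon support 0.000000 vs apothem 1.5 → ∈ W
#5 (3, -1, 3, 2): internal (5.121320, -2.292893); octagon support 5.242641 vs apothem 1.5 → ∉ W
#6 (1, -2, 2, 1): internal (3.121320, -2.707107); octagon support 4.121320 vs apothem 1.5 → ∉ W
#7 (0, -1, -1, 1): internal (1.414214, 1.000000); octagon support 1.707107 vs apothem 1.5 → ∉ W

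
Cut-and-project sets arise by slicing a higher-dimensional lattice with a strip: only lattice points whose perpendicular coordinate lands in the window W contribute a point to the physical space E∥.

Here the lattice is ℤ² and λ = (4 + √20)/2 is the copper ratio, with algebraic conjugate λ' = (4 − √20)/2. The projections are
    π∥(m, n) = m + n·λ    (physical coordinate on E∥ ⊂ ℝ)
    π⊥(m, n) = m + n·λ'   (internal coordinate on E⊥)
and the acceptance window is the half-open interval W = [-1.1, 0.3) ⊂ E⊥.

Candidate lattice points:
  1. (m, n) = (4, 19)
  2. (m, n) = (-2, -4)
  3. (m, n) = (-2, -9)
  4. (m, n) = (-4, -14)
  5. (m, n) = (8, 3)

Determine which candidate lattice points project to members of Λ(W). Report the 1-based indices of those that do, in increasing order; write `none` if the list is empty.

Compute λ' = (4−√20)/2 = -0.23607, so π⊥(m,n) = m -0.23607·n.
candidate 1: (m,n)=(4,19) → π∥ = 4+19·λ ≈ 84.48529, π⊥ = 4+19·λ' ≈ -0.48529 ∈ [-1.1, 0.3) ⇒ IN Λ
candidate 2: (m,n)=(-2,-4) → π∥ = -2-4·λ ≈ -18.94427, π⊥ = -2-4·λ' ≈ -1.05573 ∈ [-1.1, 0.3) ⇒ IN Λ
candidate 3: (m,n)=(-2,-9) → π∥ = -2-9·λ ≈ -40.12461, π⊥ = -2-9·λ' ≈ 0.12461 ∈ [-1.1, 0.3) ⇒ IN Λ
candidate 4: (m,n)=(-4,-14) → π∥ = -4-14·λ ≈ -63.30495, π⊥ = -4-14·λ' ≈ -0.69505 ∈ [-1.1, 0.3) ⇒ IN Λ
candidate 5: (m,n)=(8,3) → π∥ = 8+3·λ ≈ 20.70820, π⊥ = 8+3·λ' ≈ 7.29180 ∉ [-1.1, 0.3) ⇒ out

1, 2, 3, 4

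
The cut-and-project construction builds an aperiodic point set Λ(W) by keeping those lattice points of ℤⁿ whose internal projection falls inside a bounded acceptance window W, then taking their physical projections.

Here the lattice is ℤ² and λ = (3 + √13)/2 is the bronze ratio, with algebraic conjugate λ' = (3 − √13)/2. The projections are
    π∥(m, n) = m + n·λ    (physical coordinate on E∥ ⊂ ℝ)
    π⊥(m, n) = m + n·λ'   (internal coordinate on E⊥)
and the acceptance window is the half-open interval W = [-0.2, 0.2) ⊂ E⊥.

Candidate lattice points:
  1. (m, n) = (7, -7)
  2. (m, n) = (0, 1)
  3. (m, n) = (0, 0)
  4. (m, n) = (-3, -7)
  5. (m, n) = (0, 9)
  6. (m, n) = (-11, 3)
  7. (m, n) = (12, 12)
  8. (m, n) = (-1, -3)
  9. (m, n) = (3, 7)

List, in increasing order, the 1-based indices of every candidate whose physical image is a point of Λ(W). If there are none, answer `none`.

Compute λ' = (3−√13)/2 = -0.302776, so π⊥(m,n) = m -0.302776·n.
[1] lift (7,-7): star map gives 9.119429; window check -0.2 ≤ 9.119429 < 0.2 is false → out
[2] lift (0,1): star map gives -0.302776; window check -0.2 ≤ -0.302776 < 0.2 is false → out
[3] lift (0,0): star map gives 0.000000; window check -0.2 ≤ 0.000000 < 0.2 is true → IN Λ
[4] lift (-3,-7): star map gives -0.880571; window check -0.2 ≤ -0.880571 < 0.2 is false → out
[5] lift (0,9): star map gives -2.724981; window check -0.2 ≤ -2.724981 < 0.2 is false → out
[6] lift (-11,3): star map gives -11.908327; window check -0.2 ≤ -11.908327 < 0.2 is false → out
[7] lift (12,12): star map gives 8.366692; window check -0.2 ≤ 8.366692 < 0.2 is false → out
[8] lift (-1,-3): star map gives -0.091673; window check -0.2 ≤ -0.091673 < 0.2 is true → IN Λ
[9] lift (3,7): star map gives 0.880571; window check -0.2 ≤ 0.880571 < 0.2 is false → out

3, 8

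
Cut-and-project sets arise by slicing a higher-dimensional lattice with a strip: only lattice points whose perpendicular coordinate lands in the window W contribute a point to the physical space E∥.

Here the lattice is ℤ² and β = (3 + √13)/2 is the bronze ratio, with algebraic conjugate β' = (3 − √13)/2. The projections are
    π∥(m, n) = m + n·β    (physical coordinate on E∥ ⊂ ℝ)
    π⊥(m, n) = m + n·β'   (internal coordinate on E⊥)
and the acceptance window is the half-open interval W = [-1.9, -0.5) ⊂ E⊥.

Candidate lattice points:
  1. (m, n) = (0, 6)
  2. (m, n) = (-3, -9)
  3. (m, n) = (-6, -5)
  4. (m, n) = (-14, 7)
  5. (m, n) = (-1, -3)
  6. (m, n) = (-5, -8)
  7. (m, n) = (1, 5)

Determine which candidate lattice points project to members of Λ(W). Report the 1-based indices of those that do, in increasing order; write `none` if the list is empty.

Numerically β ≈ 3.30278 and β' = −1/β ≈ -0.30278.
#1 (0,6): internal coord 0 + (6)·β' = -1.81665; -1.81665 ∈ [-1.9, -0.5) → IN Λ
#2 (-3,-9): internal coord -3 + (-9)·β' = -0.27502; -0.27502 ∉ [-1.9, -0.5) → out
#3 (-6,-5): internal coord -6 + (-5)·β' = -4.48612; -4.48612 ∉ [-1.9, -0.5) → out
#4 (-14,7): internal coord -14 + (7)·β' = -16.11943; -16.11943 ∉ [-1.9, -0.5) → out
#5 (-1,-3): internal coord -1 + (-3)·β' = -0.09167; -0.09167 ∉ [-1.9, -0.5) → out
#6 (-5,-8): internal coord -5 + (-8)·β' = -2.57779; -2.57779 ∉ [-1.9, -0.5) → out
#7 (1,5): internal coord 1 + (5)·β' = -0.51388; -0.51388 ∈ [-1.9, -0.5) → IN Λ

1, 7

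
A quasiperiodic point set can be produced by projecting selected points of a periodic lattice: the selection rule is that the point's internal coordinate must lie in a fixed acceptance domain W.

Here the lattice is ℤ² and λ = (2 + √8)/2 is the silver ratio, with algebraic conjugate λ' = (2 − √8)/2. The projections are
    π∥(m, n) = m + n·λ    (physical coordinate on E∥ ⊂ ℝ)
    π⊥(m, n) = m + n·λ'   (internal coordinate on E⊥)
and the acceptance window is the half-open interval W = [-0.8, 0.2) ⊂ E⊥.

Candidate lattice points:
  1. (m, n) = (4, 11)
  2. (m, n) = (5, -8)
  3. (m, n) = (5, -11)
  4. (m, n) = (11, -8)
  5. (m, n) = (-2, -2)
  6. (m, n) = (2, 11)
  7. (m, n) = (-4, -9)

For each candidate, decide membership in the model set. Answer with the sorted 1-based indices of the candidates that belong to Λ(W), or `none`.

λ' = (2−√8)/2 ≈ -0.4142.
candidate 1: (m,n)=(4,11) → π∥ = 4+11·λ ≈ 30.5563, π⊥ = 4+11·λ' ≈ -0.5563 ∈ [-0.8, 0.2) ⇒ IN Λ
candidate 2: (m,n)=(5,-8) → π∥ = 5-8·λ ≈ -14.3137, π⊥ = 5-8·λ' ≈ 8.3137 ∉ [-0.8, 0.2) ⇒ out
candidate 3: (m,n)=(5,-11) → π∥ = 5-11·λ ≈ -21.5563, π⊥ = 5-11·λ' ≈ 9.5563 ∉ [-0.8, 0.2) ⇒ out
candidate 4: (m,n)=(11,-8) → π∥ = 11-8·λ ≈ -8.3137, π⊥ = 11-8·λ' ≈ 14.3137 ∉ [-0.8, 0.2) ⇒ out
candidate 5: (m,n)=(-2,-2) → π∥ = -2-2·λ ≈ -6.8284, π⊥ = -2-2·λ' ≈ -1.1716 ∉ [-0.8, 0.2) ⇒ out
candidate 6: (m,n)=(2,11) → π∥ = 2+11·λ ≈ 28.5563, π⊥ = 2+11·λ' ≈ -2.5563 ∉ [-0.8, 0.2) ⇒ out
candidate 7: (m,n)=(-4,-9) → π∥ = -4-9·λ ≈ -25.7279, π⊥ = -4-9·λ' ≈ -0.2721 ∈ [-0.8, 0.2) ⇒ IN Λ

1, 7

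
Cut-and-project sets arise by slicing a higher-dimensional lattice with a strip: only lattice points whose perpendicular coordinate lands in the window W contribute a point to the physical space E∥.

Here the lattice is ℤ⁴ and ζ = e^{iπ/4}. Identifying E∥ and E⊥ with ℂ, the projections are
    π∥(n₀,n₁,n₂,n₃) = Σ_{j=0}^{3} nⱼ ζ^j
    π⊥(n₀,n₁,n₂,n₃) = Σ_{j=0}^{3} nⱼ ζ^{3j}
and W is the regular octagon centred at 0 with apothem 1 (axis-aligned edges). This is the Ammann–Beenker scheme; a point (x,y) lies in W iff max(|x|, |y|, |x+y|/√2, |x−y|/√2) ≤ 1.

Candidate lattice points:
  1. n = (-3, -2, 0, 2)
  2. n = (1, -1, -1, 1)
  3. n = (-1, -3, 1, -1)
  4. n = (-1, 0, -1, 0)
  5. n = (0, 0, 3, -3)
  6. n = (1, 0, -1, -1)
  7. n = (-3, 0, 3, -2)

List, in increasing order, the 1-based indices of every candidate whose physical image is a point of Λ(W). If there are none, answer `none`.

With ζ = e^{iπ/4} the internal vectors are ζ^0,ζ^3,ζ^6,ζ^9.
#1 (-3, -2, 0, 2): internal (-0.171573, 0.000000); octagon support 0.171573 vs apothem 1 → ∈ W
#2 (1, -1, -1, 1): internal (2.414214, 1.000000); octagon support 2.414214 vs apothem 1 → ∉ W
#3 (-1, -3, 1, -1): internal (0.414214, -3.828427); octagon support 3.828427 vs apothem 1 → ∉ W
#4 (-1, 0, -1, 0): internal (-1.000000, 1.000000); octagon support 1.414214 vs apothem 1 → ∉ W
#5 (0, 0, 3, -3): internal (-2.121320, -5.121320); octagon support 5.121320 vs apothem 1 → ∉ W
#6 (1, 0, -1, -1): internal (0.292893, 0.292893); octagon support 0.414214 vs apothem 1 → ∈ W
#7 (-3, 0, 3, -2): internal (-4.414214, -4.414214); octagon support 6.242641 vs apothem 1 → ∉ W

1, 6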